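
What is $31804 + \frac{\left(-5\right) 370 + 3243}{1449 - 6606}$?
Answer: $\frac{164011835}{5157} \approx 31804.0$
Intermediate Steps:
$31804 + \frac{\left(-5\right) 370 + 3243}{1449 - 6606} = 31804 + \frac{-1850 + 3243}{-5157} = 31804 + 1393 \left(- \frac{1}{5157}\right) = 31804 - \frac{1393}{5157} = \frac{164011835}{5157}$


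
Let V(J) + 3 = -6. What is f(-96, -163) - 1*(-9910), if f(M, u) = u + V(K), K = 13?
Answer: 9738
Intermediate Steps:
V(J) = -9 (V(J) = -3 - 6 = -9)
f(M, u) = -9 + u (f(M, u) = u - 9 = -9 + u)
f(-96, -163) - 1*(-9910) = (-9 - 163) - 1*(-9910) = -172 + 9910 = 9738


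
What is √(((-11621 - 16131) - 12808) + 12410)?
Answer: 5*I*√1126 ≈ 167.78*I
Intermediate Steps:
√(((-11621 - 16131) - 12808) + 12410) = √((-27752 - 12808) + 12410) = √(-40560 + 12410) = √(-28150) = 5*I*√1126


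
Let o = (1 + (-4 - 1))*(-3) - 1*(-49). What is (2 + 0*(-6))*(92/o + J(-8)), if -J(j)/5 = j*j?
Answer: -38856/61 ≈ -636.98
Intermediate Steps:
J(j) = -5*j**2 (J(j) = -5*j*j = -5*j**2)
o = 61 (o = (1 - 5)*(-3) + 49 = -4*(-3) + 49 = 12 + 49 = 61)
(2 + 0*(-6))*(92/o + J(-8)) = (2 + 0*(-6))*(92/61 - 5*(-8)**2) = (2 + 0)*(92*(1/61) - 5*64) = 2*(92/61 - 320) = 2*(-19428/61) = -38856/61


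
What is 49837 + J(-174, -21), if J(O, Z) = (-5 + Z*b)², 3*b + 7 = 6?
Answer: 49841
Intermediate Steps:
b = -⅓ (b = -7/3 + (⅓)*6 = -7/3 + 2 = -⅓ ≈ -0.33333)
J(O, Z) = (-5 - Z/3)² (J(O, Z) = (-5 + Z*(-⅓))² = (-5 - Z/3)²)
49837 + J(-174, -21) = 49837 + (15 - 21)²/9 = 49837 + (⅑)*(-6)² = 49837 + (⅑)*36 = 49837 + 4 = 49841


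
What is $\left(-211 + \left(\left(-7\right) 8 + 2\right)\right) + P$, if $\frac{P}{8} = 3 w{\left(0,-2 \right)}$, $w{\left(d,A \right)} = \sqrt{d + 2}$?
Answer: $-265 + 24 \sqrt{2} \approx -231.06$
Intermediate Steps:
$w{\left(d,A \right)} = \sqrt{2 + d}$
$P = 24 \sqrt{2}$ ($P = 8 \cdot 3 \sqrt{2 + 0} = 8 \cdot 3 \sqrt{2} = 24 \sqrt{2} \approx 33.941$)
$\left(-211 + \left(\left(-7\right) 8 + 2\right)\right) + P = \left(-211 + \left(\left(-7\right) 8 + 2\right)\right) + 24 \sqrt{2} = \left(-211 + \left(-56 + 2\right)\right) + 24 \sqrt{2} = \left(-211 - 54\right) + 24 \sqrt{2} = -265 + 24 \sqrt{2}$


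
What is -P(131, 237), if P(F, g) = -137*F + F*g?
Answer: -13100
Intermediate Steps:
-P(131, 237) = -131*(-137 + 237) = -131*100 = -1*13100 = -13100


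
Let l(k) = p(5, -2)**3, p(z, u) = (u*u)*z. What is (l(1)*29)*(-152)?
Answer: -35264000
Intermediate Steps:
p(z, u) = z*u**2 (p(z, u) = u**2*z = z*u**2)
l(k) = 8000 (l(k) = (5*(-2)**2)**3 = (5*4)**3 = 20**3 = 8000)
(l(1)*29)*(-152) = (8000*29)*(-152) = 232000*(-152) = -35264000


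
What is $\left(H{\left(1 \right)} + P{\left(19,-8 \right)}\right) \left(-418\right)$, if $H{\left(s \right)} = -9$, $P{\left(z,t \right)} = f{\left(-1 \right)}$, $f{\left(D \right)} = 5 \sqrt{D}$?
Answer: $3762 - 2090 i \approx 3762.0 - 2090.0 i$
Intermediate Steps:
$P{\left(z,t \right)} = 5 i$ ($P{\left(z,t \right)} = 5 \sqrt{-1} = 5 i$)
$\left(H{\left(1 \right)} + P{\left(19,-8 \right)}\right) \left(-418\right) = \left(-9 + 5 i\right) \left(-418\right) = 3762 - 2090 i$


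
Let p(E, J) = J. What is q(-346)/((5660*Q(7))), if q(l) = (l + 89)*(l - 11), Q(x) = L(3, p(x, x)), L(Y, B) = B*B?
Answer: 13107/39620 ≈ 0.33082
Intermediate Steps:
L(Y, B) = B**2
Q(x) = x**2
q(l) = (-11 + l)*(89 + l) (q(l) = (89 + l)*(-11 + l) = (-11 + l)*(89 + l))
q(-346)/((5660*Q(7))) = (-979 + (-346)**2 + 78*(-346))/((5660*7**2)) = (-979 + 119716 - 26988)/((5660*49)) = 91749/277340 = 91749*(1/277340) = 13107/39620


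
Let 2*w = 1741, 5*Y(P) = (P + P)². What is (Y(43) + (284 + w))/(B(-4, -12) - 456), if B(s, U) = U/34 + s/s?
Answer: -447729/77410 ≈ -5.7839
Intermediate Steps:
Y(P) = 4*P²/5 (Y(P) = (P + P)²/5 = (2*P)²/5 = (4*P²)/5 = 4*P²/5)
w = 1741/2 (w = (½)*1741 = 1741/2 ≈ 870.50)
B(s, U) = 1 + U/34 (B(s, U) = U*(1/34) + 1 = U/34 + 1 = 1 + U/34)
(Y(43) + (284 + w))/(B(-4, -12) - 456) = ((⅘)*43² + (284 + 1741/2))/((1 + (1/34)*(-12)) - 456) = ((⅘)*1849 + 2309/2)/((1 - 6/17) - 456) = (7396/5 + 2309/2)/(11/17 - 456) = 26337/(10*(-7741/17)) = (26337/10)*(-17/7741) = -447729/77410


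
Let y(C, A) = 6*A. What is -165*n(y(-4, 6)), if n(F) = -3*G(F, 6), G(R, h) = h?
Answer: 2970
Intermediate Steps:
n(F) = -18 (n(F) = -3*6 = -18)
-165*n(y(-4, 6)) = -165*(-18) = 2970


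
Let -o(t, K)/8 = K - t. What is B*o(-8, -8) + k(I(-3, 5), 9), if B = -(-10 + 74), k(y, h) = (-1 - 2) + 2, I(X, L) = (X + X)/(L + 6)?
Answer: -1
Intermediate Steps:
I(X, L) = 2*X/(6 + L) (I(X, L) = (2*X)/(6 + L) = 2*X/(6 + L))
o(t, K) = -8*K + 8*t (o(t, K) = -8*(K - t) = -8*K + 8*t)
k(y, h) = -1 (k(y, h) = -3 + 2 = -1)
B = -64 (B = -1*64 = -64)
B*o(-8, -8) + k(I(-3, 5), 9) = -64*(-8*(-8) + 8*(-8)) - 1 = -64*(64 - 64) - 1 = -64*0 - 1 = 0 - 1 = -1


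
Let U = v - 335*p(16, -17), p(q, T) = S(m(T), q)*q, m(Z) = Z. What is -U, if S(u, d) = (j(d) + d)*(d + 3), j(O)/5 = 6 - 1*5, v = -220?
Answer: 2138860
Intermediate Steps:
j(O) = 5 (j(O) = 5*(6 - 1*5) = 5*(6 - 5) = 5*1 = 5)
S(u, d) = (3 + d)*(5 + d) (S(u, d) = (5 + d)*(d + 3) = (5 + d)*(3 + d) = (3 + d)*(5 + d))
p(q, T) = q*(15 + q² + 8*q) (p(q, T) = (15 + q² + 8*q)*q = q*(15 + q² + 8*q))
U = -2138860 (U = -220 - 5360*(15 + 16² + 8*16) = -220 - 5360*(15 + 256 + 128) = -220 - 5360*399 = -220 - 335*6384 = -220 - 2138640 = -2138860)
-U = -1*(-2138860) = 2138860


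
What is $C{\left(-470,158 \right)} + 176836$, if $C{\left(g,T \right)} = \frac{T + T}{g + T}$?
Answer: $\frac{13793129}{78} \approx 1.7684 \cdot 10^{5}$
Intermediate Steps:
$C{\left(g,T \right)} = \frac{2 T}{T + g}$
$C{\left(-470,158 \right)} + 176836 = 2 \cdot 158 \frac{1}{158 - 470} + 176836 = 2 \cdot 158 \frac{1}{-312} + 176836 = 2 \cdot 158 \left(- \frac{1}{312}\right) + 176836 = - \frac{79}{78} + 176836 = \frac{13793129}{78}$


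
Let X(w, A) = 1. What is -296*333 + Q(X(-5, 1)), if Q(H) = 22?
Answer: -98546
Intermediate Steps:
-296*333 + Q(X(-5, 1)) = -296*333 + 22 = -98568 + 22 = -98546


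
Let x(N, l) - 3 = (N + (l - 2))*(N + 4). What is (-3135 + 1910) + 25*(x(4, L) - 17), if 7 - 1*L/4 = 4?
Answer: 1225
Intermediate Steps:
L = 12 (L = 28 - 4*4 = 28 - 16 = 12)
x(N, l) = 3 + (4 + N)*(-2 + N + l) (x(N, l) = 3 + (N + (l - 2))*(N + 4) = 3 + (N + (-2 + l))*(4 + N) = 3 + (-2 + N + l)*(4 + N) = 3 + (4 + N)*(-2 + N + l))
(-3135 + 1910) + 25*(x(4, L) - 17) = (-3135 + 1910) + 25*((-5 + 4² + 2*4 + 4*12 + 4*12) - 17) = -1225 + 25*((-5 + 16 + 8 + 48 + 48) - 17) = -1225 + 25*(115 - 17) = -1225 + 25*98 = -1225 + 2450 = 1225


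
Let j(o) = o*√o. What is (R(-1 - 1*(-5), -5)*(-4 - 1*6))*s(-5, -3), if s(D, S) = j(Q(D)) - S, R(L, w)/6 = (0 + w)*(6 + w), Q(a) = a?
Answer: 900 - 1500*I*√5 ≈ 900.0 - 3354.1*I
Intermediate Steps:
j(o) = o^(3/2)
R(L, w) = 6*w*(6 + w) (R(L, w) = 6*((0 + w)*(6 + w)) = 6*(w*(6 + w)) = 6*w*(6 + w))
s(D, S) = D^(3/2) - S
(R(-1 - 1*(-5), -5)*(-4 - 1*6))*s(-5, -3) = ((6*(-5)*(6 - 5))*(-4 - 1*6))*((-5)^(3/2) - 1*(-3)) = ((6*(-5)*1)*(-4 - 6))*(-5*I*√5 + 3) = (-30*(-10))*(3 - 5*I*√5) = 300*(3 - 5*I*√5) = 900 - 1500*I*√5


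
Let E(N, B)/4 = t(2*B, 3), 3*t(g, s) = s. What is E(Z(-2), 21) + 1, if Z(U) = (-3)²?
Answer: 5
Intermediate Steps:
t(g, s) = s/3
Z(U) = 9
E(N, B) = 4 (E(N, B) = 4*((⅓)*3) = 4*1 = 4)
E(Z(-2), 21) + 1 = 4 + 1 = 5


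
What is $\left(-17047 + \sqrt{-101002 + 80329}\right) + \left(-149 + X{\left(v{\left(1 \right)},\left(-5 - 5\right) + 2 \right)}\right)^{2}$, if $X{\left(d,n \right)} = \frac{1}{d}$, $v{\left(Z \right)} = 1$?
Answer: $4857 + 3 i \sqrt{2297} \approx 4857.0 + 143.78 i$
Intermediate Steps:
$\left(-17047 + \sqrt{-101002 + 80329}\right) + \left(-149 + X{\left(v{\left(1 \right)},\left(-5 - 5\right) + 2 \right)}\right)^{2} = \left(-17047 + \sqrt{-101002 + 80329}\right) + \left(-149 + 1^{-1}\right)^{2} = \left(-17047 + \sqrt{-20673}\right) + \left(-149 + 1\right)^{2} = \left(-17047 + 3 i \sqrt{2297}\right) + \left(-148\right)^{2} = \left(-17047 + 3 i \sqrt{2297}\right) + 21904 = 4857 + 3 i \sqrt{2297}$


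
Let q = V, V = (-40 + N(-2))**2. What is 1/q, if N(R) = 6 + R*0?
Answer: 1/1156 ≈ 0.00086505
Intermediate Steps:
N(R) = 6 (N(R) = 6 + 0 = 6)
V = 1156 (V = (-40 + 6)**2 = (-34)**2 = 1156)
q = 1156
1/q = 1/1156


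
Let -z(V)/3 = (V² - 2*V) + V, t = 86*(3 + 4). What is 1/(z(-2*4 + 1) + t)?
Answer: 1/434 ≈ 0.0023041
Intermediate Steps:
t = 602 (t = 86*7 = 602)
z(V) = -3*V² + 3*V (z(V) = -3*((V² - 2*V) + V) = -3*(V² - V) = -3*V² + 3*V)
1/(z(-2*4 + 1) + t) = 1/(3*(-2*4 + 1)*(1 - (-2*4 + 1)) + 602) = 1/(3*(-8 + 1)*(1 - (-8 + 1)) + 602) = 1/(3*(-7)*(1 - 1*(-7)) + 602) = 1/(3*(-7)*(1 + 7) + 602) = 1/(3*(-7)*8 + 602) = 1/(-168 + 602) = 1/434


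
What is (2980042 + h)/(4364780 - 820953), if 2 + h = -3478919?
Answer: -498879/3543827 ≈ -0.14077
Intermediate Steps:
h = -3478921 (h = -2 - 3478919 = -3478921)
(2980042 + h)/(4364780 - 820953) = (2980042 - 3478921)/(4364780 - 820953) = -498879/3543827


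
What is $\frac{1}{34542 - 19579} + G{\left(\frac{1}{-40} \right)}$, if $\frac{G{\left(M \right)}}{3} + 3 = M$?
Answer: $- \frac{5431529}{598520} \approx -9.0749$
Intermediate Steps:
$G{\left(M \right)} = -9 + 3 M$
$\frac{1}{34542 - 19579} + G{\left(\frac{1}{-40} \right)} = \frac{1}{34542 - 19579} - \left(9 - \frac{3}{-40}\right) = \frac{1}{14963} + \left(-9 + 3 \left(- \frac{1}{40}\right)\right) = \frac{1}{14963} - \frac{363}{40} = - \frac{5431529}{598520}$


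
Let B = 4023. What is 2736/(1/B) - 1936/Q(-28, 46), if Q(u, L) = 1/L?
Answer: 10917872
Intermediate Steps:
2736/(1/B) - 1936/Q(-28, 46) = 2736/(1/4023) - 1936/(1/46) = 2736/(1/4023) - 1936/1/46 = 2736*4023 - 1936*46 = 11006928 - 89056 = 10917872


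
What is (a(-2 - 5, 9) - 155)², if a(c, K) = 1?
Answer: 23716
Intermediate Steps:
(a(-2 - 5, 9) - 155)² = (1 - 155)² = (-154)² = 23716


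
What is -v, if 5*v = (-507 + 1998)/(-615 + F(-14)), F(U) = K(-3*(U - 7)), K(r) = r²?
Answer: -497/5590 ≈ -0.088909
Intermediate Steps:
F(U) = (21 - 3*U)² (F(U) = (-3*(U - 7))² = (-3*(-7 + U))² = (21 - 3*U)²)
v = 497/5590 (v = ((-507 + 1998)/(-615 + 9*(-7 - 14)²))/5 = (1491/(-615 + 9*(-21)²))/5 = (1491/(-615 + 9*441))/5 = (1491/(-615 + 3969))/5 = (1491/3354)/5 = (1491*(1/3354))/5 = (⅕)*(497/1118) = 497/5590 ≈ 0.088909)
-v = -1*497/5590 = -497/5590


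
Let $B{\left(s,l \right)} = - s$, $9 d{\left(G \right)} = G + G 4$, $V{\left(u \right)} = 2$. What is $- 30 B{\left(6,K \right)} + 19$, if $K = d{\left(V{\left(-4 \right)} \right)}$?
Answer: $199$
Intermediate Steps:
$d{\left(G \right)} = \frac{5 G}{9}$ ($d{\left(G \right)} = \frac{G + G 4}{9} = \frac{G + 4 G}{9} = \frac{5 G}{9}$)
$K = \frac{10}{9}$ ($K = \frac{5}{9} \cdot 2 = \frac{10}{9} \approx 1.1111$)
$- 30 B{\left(6,K \right)} + 19 = - 30 \left(\left(-1\right) 6\right) + 19 = \left(-30\right) \left(-6\right) + 19 = 180 + 19 = 199$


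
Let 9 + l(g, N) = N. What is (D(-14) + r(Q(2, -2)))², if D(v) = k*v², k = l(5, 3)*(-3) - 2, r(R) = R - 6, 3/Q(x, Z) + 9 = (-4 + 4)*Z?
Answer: 88153321/9 ≈ 9.7948e+6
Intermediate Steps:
Q(x, Z) = -⅓ (Q(x, Z) = 3/(-9 + (-4 + 4)*Z) = 3/(-9 + 0*Z) = 3/(-9 + 0) = 3/(-9) = 3*(-⅑) = -⅓)
l(g, N) = -9 + N
r(R) = -6 + R
k = 16 (k = (-9 + 3)*(-3) - 2 = -6*(-3) - 2 = 18 - 2 = 16)
D(v) = 16*v²
(D(-14) + r(Q(2, -2)))² = (16*(-14)² + (-6 - ⅓))² = (16*196 - 19/3)² = (3136 - 19/3)² = (9389/3)² = 88153321/9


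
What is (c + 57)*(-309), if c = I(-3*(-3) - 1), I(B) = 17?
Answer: -22866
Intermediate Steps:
c = 17
(c + 57)*(-309) = (17 + 57)*(-309) = 74*(-309) = -22866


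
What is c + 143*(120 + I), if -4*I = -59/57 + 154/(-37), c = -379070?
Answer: -3051505337/8436 ≈ -3.6172e+5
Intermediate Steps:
I = 10961/8436 (I = -(-59/57 + 154/(-37))/4 = -(-59*1/57 + 154*(-1/37))/4 = -(-59/57 - 154/37)/4 = -1/4*(-10961/2109) = 10961/8436 ≈ 1.2993)
c + 143*(120 + I) = -379070 + 143*(120 + 10961/8436) = -379070 + 143*(1023281/8436) = -379070 + 146329183/8436 = -3051505337/8436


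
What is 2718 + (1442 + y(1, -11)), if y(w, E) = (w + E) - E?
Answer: 4161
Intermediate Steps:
y(w, E) = w (y(w, E) = (E + w) - E = w)
2718 + (1442 + y(1, -11)) = 2718 + (1442 + 1) = 2718 + 1443 = 4161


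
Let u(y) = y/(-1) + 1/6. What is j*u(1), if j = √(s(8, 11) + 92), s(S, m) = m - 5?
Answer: -35*√2/6 ≈ -8.2496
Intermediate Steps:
s(S, m) = -5 + m
u(y) = ⅙ - y (u(y) = y*(-1) + 1*(⅙) = -y + ⅙ = ⅙ - y)
j = 7*√2 (j = √((-5 + 11) + 92) = √(6 + 92) = √98 = 7*√2 ≈ 9.8995)
j*u(1) = (7*√2)*(⅙ - 1*1) = (7*√2)*(⅙ - 1) = (7*√2)*(-⅚) = -35*√2/6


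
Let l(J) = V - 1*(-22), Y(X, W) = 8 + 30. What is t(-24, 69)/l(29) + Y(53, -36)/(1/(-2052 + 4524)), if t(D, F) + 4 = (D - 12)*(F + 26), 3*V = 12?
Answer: 1219456/13 ≈ 93804.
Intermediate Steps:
Y(X, W) = 38
V = 4 (V = (1/3)*12 = 4)
l(J) = 26 (l(J) = 4 - 1*(-22) = 4 + 22 = 26)
t(D, F) = -4 + (-12 + D)*(26 + F) (t(D, F) = -4 + (D - 12)*(F + 26) = -4 + (-12 + D)*(26 + F))
t(-24, 69)/l(29) + Y(53, -36)/(1/(-2052 + 4524)) = (-316 - 12*69 + 26*(-24) - 24*69)/26 + 38/(1/(-2052 + 4524)) = (-316 - 828 - 624 - 1656)*(1/26) + 38/(1/2472) = -3424*1/26 + 38/(1/2472) = -1712/13 + 38*2472 = -1712/13 + 93936 = 1219456/13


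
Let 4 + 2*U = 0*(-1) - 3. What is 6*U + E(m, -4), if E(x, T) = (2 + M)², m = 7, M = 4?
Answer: 15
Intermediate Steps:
U = -7/2 (U = -2 + (0*(-1) - 3)/2 = -2 + (0 - 3)/2 = -2 + (½)*(-3) = -2 - 3/2 = -7/2 ≈ -3.5000)
E(x, T) = 36 (E(x, T) = (2 + 4)² = 6² = 36)
6*U + E(m, -4) = 6*(-7/2) + 36 = -21 + 36 = 15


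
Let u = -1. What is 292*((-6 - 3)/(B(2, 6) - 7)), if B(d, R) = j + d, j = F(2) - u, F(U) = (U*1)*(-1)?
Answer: 438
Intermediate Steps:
F(U) = -U (F(U) = U*(-1) = -U)
j = -1 (j = -1*2 - 1*(-1) = -2 + 1 = -1)
B(d, R) = -1 + d
292*((-6 - 3)/(B(2, 6) - 7)) = 292*((-6 - 3)/((-1 + 2) - 7)) = 292*(-9/(1 - 7)) = 292*(-9/(-6)) = 292*(-9*(-⅙)) = 292*(3/2) = 438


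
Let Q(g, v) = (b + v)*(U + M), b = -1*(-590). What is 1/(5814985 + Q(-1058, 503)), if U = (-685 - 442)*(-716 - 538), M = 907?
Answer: 1/1551497330 ≈ 6.4454e-10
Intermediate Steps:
b = 590
U = 1413258 (U = -1127*(-1254) = 1413258)
Q(g, v) = 834357350 + 1414165*v (Q(g, v) = (590 + v)*(1413258 + 907) = (590 + v)*1414165 = 834357350 + 1414165*v)
1/(5814985 + Q(-1058, 503)) = 1/(5814985 + (834357350 + 1414165*503)) = 1/(5814985 + (834357350 + 711324995)) = 1/(5814985 + 1545682345) = 1/1551497330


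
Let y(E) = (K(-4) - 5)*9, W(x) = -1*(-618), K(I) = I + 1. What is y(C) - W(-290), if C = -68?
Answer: -690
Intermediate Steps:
K(I) = 1 + I
W(x) = 618
y(E) = -72 (y(E) = ((1 - 4) - 5)*9 = (-3 - 5)*9 = -8*9 = -72)
y(C) - W(-290) = -72 - 1*618 = -72 - 618 = -690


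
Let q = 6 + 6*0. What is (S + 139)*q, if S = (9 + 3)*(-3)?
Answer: 618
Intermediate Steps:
S = -36 (S = 12*(-3) = -36)
q = 6 (q = 6 + 0 = 6)
(S + 139)*q = (-36 + 139)*6 = 103*6 = 618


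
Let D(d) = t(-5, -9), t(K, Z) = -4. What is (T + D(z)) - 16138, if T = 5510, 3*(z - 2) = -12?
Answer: -10632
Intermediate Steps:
z = -2 (z = 2 + (⅓)*(-12) = 2 - 4 = -2)
D(d) = -4
(T + D(z)) - 16138 = (5510 - 4) - 16138 = 5506 - 16138 = -10632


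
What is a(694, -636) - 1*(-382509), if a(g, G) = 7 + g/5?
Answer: 1913274/5 ≈ 3.8266e+5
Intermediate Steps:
a(g, G) = 7 + g/5
a(694, -636) - 1*(-382509) = (7 + (⅕)*694) - 1*(-382509) = (7 + 694/5) + 382509 = 729/5 + 382509 = 1913274/5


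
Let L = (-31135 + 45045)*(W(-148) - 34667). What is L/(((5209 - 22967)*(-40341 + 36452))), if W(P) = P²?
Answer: -6828205/2656187 ≈ -2.5707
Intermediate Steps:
L = -177533330 (L = (-31135 + 45045)*((-148)² - 34667) = 13910*(21904 - 34667) = 13910*(-12763) = -177533330)
L/(((5209 - 22967)*(-40341 + 36452))) = -177533330*1/((-40341 + 36452)*(5209 - 22967)) = -177533330/((-17758*(-3889))) = -177533330/69060862 = -177533330*1/69060862 = -6828205/2656187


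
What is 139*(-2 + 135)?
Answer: 18487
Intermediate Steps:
139*(-2 + 135) = 139*133 = 18487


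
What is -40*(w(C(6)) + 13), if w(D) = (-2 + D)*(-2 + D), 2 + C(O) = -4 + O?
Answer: -680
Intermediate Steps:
C(O) = -6 + O (C(O) = -2 + (-4 + O) = -6 + O)
w(D) = (-2 + D)**2
-40*(w(C(6)) + 13) = -40*((-2 + (-6 + 6))**2 + 13) = -40*((-2 + 0)**2 + 13) = -40*((-2)**2 + 13) = -40*(4 + 13) = -40*17 = -680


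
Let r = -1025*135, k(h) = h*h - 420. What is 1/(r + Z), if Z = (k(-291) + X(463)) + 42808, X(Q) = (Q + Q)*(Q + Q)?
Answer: 1/846170 ≈ 1.1818e-6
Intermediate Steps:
X(Q) = 4*Q² (X(Q) = (2*Q)*(2*Q) = 4*Q²)
k(h) = -420 + h² (k(h) = h² - 420 = -420 + h²)
r = -138375
Z = 984545 (Z = ((-420 + (-291)²) + 4*463²) + 42808 = ((-420 + 84681) + 4*214369) + 42808 = (84261 + 857476) + 42808 = 941737 + 42808 = 984545)
1/(r + Z) = 1/(-138375 + 984545) = 1/846170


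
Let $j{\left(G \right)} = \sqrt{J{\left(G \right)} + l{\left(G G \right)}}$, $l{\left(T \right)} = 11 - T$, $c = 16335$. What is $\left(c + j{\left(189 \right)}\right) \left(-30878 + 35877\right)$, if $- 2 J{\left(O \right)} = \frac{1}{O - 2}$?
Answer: $81658665 + \frac{14997 i \sqrt{554996926}}{374} \approx 8.1659 \cdot 10^{7} + 9.4467 \cdot 10^{5} i$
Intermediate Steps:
$J{\left(O \right)} = - \frac{1}{2 \left(-2 + O\right)}$ ($J{\left(O \right)} = - \frac{1}{2 \left(O - 2\right)} = - \frac{1}{2 \left(-2 + O\right)}$)
$j{\left(G \right)} = \sqrt{11 - G^{2} - \frac{1}{-4 + 2 G}}$ ($j{\left(G \right)} = \sqrt{- \frac{1}{-4 + 2 G} - \left(-11 + G G\right)} = \sqrt{- \frac{1}{-4 + 2 G} - \left(-11 + G^{2}\right)} = \sqrt{11 - G^{2} - \frac{1}{-4 + 2 G}}$)
$\left(c + j{\left(189 \right)}\right) \left(-30878 + 35877\right) = \left(16335 + \frac{\sqrt{2} \sqrt{22 - \frac{1}{-2 + 189} - 2 \cdot 189^{2}}}{2}\right) \left(-30878 + 35877\right) = \left(16335 + \frac{\sqrt{2} \sqrt{22 - \frac{1}{187} - 71442}}{2}\right) 4999 = \left(16335 + \frac{\sqrt{2} \sqrt{- \frac{13355541}{187}}}{2}\right) 4999 = \left(16335 + \frac{\sqrt{2} \frac{3 i \sqrt{277498463}}{187}}{2}\right) 4999 = \left(16335 + \frac{3 i \sqrt{554996926}}{374}\right) 4999 = 81658665 + \frac{14997 i \sqrt{554996926}}{374}$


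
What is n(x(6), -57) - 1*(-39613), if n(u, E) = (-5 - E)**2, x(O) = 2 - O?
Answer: 42317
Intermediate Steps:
n(x(6), -57) - 1*(-39613) = (5 - 57)**2 - 1*(-39613) = (-52)**2 + 39613 = 2704 + 39613 = 42317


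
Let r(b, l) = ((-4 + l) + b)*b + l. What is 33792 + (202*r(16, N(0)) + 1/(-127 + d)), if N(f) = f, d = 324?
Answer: 14297473/197 ≈ 72576.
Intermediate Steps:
r(b, l) = l + b*(-4 + b + l) (r(b, l) = (-4 + b + l)*b + l = b*(-4 + b + l) + l = l + b*(-4 + b + l))
33792 + (202*r(16, N(0)) + 1/(-127 + d)) = 33792 + (202*(0 + 16² - 4*16 + 16*0) + 1/(-127 + 324)) = 33792 + (202*(0 + 256 - 64 + 0) + 1/197) = 33792 + (202*192 + 1/197) = 33792 + (38784 + 1/197) = 33792 + 7640449/197 = 14297473/197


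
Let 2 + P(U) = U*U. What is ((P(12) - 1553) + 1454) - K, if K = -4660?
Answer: 4703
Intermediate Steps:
P(U) = -2 + U² (P(U) = -2 + U*U = -2 + U²)
((P(12) - 1553) + 1454) - K = (((-2 + 12²) - 1553) + 1454) - 1*(-4660) = (((-2 + 144) - 1553) + 1454) + 4660 = ((142 - 1553) + 1454) + 4660 = (-1411 + 1454) + 4660 = 43 + 4660 = 4703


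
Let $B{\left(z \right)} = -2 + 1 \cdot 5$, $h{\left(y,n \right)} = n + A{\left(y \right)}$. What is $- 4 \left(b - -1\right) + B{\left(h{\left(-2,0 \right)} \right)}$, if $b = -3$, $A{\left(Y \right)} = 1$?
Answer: $11$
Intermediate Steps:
$h{\left(y,n \right)} = 1 + n$ ($h{\left(y,n \right)} = n + 1 = 1 + n$)
$B{\left(z \right)} = 3$ ($B{\left(z \right)} = -2 + 5 = 3$)
$- 4 \left(b - -1\right) + B{\left(h{\left(-2,0 \right)} \right)} = - 4 \left(-3 - -1\right) + 3 = - 4 \left(-3 + 1\right) + 3 = \left(-4\right) \left(-2\right) + 3 = 8 + 3 = 11$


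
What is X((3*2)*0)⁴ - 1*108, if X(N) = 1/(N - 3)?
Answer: -8747/81 ≈ -107.99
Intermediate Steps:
X(N) = 1/(-3 + N)
X((3*2)*0)⁴ - 1*108 = (1/(-3 + (3*2)*0))⁴ - 1*108 = (1/(-3 + 6*0))⁴ - 108 = (1/(-3 + 0))⁴ - 108 = (1/(-3))⁴ - 108 = (-⅓)⁴ - 108 = 1/81 - 108 = -8747/81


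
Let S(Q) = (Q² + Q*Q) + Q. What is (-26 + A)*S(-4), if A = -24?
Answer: -1400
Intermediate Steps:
S(Q) = Q + 2*Q² (S(Q) = (Q² + Q²) + Q = 2*Q² + Q = Q + 2*Q²)
(-26 + A)*S(-4) = (-26 - 24)*(-4*(1 + 2*(-4))) = -(-200)*(1 - 8) = -(-200)*(-7) = -50*28 = -1400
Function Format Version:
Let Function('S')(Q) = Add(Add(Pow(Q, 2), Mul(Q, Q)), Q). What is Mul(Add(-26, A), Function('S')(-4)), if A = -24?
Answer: -1400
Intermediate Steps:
Function('S')(Q) = Add(Q, Mul(2, Pow(Q, 2))) (Function('S')(Q) = Add(Add(Pow(Q, 2), Pow(Q, 2)), Q) = Add(Mul(2, Pow(Q, 2)), Q) = Add(Q, Mul(2, Pow(Q, 2))))
Mul(Add(-26, A), Function('S')(-4)) = Mul(Add(-26, -24), Mul(-4, Add(1, Mul(2, -4)))) = Mul(-50, Mul(-4, Add(1, -8))) = Mul(-50, Mul(-4, -7)) = Mul(-50, 28) = -1400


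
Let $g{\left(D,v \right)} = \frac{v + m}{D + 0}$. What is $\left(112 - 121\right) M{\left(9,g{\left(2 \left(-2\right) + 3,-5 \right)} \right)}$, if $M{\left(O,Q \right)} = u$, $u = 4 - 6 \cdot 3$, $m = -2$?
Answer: $126$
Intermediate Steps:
$g{\left(D,v \right)} = \frac{-2 + v}{D}$ ($g{\left(D,v \right)} = \frac{v - 2}{D + 0} = \frac{-2 + v}{D}$)
$u = -14$ ($u = 4 - 18 = -14$)
$M{\left(O,Q \right)} = -14$
$\left(112 - 121\right) M{\left(9,g{\left(2 \left(-2\right) + 3,-5 \right)} \right)} = \left(112 - 121\right) \left(-14\right) = \left(-9\right) \left(-14\right) = 126$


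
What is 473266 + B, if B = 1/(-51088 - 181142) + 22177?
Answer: 115056727889/232230 ≈ 4.9544e+5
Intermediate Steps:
B = 5150164709/232230 (B = 1/(-232230) + 22177 = -1/232230 + 22177 = 5150164709/232230 ≈ 22177.)
473266 + B = 473266 + 5150164709/232230 = 115056727889/232230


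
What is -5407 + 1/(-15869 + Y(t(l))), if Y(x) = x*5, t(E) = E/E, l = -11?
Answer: -85776649/15864 ≈ -5407.0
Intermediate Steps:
t(E) = 1
Y(x) = 5*x
-5407 + 1/(-15869 + Y(t(l))) = -5407 + 1/(-15869 + 5*1) = -5407 + 1/(-15869 + 5) = -5407 + 1/(-15864) = -5407 - 1/15864 = -85776649/15864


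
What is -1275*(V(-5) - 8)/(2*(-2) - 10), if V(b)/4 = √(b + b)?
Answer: -5100/7 + 2550*I*√10/7 ≈ -728.57 + 1152.0*I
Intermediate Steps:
V(b) = 4*√2*√b (V(b) = 4*√(b + b) = 4*√(2*b) = 4*(√2*√b) = 4*√2*√b)
-1275*(V(-5) - 8)/(2*(-2) - 10) = -1275*(4*√2*√(-5) - 8)/(2*(-2) - 10) = -1275*(4*√2*(I*√5) - 8)/(-4 - 10) = -1275*(4*I*√10 - 8)/(-14) = -1275*(-8 + 4*I*√10)*(-1)/14 = -1275*(4/7 - 2*I*√10/7) = -5100/7 + 2550*I*√10/7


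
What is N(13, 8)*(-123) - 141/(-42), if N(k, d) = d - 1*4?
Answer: -6841/14 ≈ -488.64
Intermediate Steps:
N(k, d) = -4 + d (N(k, d) = d - 4 = -4 + d)
N(13, 8)*(-123) - 141/(-42) = (-4 + 8)*(-123) - 141/(-42) = 4*(-123) - 141*(-1/42) = -492 + 47/14 = -6841/14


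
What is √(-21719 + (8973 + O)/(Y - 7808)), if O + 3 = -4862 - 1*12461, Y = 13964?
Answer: I*√2540499823/342 ≈ 147.38*I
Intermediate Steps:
O = -17326 (O = -3 + (-4862 - 1*12461) = -3 + (-4862 - 12461) = -3 - 17323 = -17326)
√(-21719 + (8973 + O)/(Y - 7808)) = √(-21719 + (8973 - 17326)/(13964 - 7808)) = √(-21719 - 8353/6156) = √(-133710517/6156) = I*√2540499823/342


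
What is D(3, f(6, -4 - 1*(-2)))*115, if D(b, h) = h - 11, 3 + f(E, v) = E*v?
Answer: -2990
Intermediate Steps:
f(E, v) = -3 + E*v
D(b, h) = -11 + h
D(3, f(6, -4 - 1*(-2)))*115 = (-11 + (-3 + 6*(-4 - 1*(-2))))*115 = (-11 + (-3 + 6*(-4 + 2)))*115 = (-11 + (-3 + 6*(-2)))*115 = (-11 + (-3 - 12))*115 = (-11 - 15)*115 = -26*115 = -2990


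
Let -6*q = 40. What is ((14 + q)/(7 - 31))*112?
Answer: -308/9 ≈ -34.222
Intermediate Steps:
q = -20/3 (q = -⅙*40 = -20/3 ≈ -6.6667)
((14 + q)/(7 - 31))*112 = ((14 - 20/3)/(7 - 31))*112 = ((22/3)/(-24))*112 = ((22/3)*(-1/24))*112 = -11/36*112 = -308/9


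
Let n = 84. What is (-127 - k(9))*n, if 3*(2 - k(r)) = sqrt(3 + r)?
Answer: -10836 + 56*sqrt(3) ≈ -10739.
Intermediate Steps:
k(r) = 2 - sqrt(3 + r)/3
(-127 - k(9))*n = (-127 - (2 - sqrt(3 + 9)/3))*84 = (-127 - (2 - 2*sqrt(3)/3))*84 = (-127 + (-2 + 2*sqrt(3)/3))*84 = (-129 + 2*sqrt(3)/3)*84 = -10836 + 56*sqrt(3)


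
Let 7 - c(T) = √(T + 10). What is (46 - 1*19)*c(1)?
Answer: 189 - 27*√11 ≈ 99.451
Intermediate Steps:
c(T) = 7 - √(10 + T) (c(T) = 7 - √(T + 10) = 7 - √(10 + T))
(46 - 1*19)*c(1) = (46 - 1*19)*(7 - √(10 + 1)) = (46 - 19)*(7 - √11) = 27*(7 - √11) = 189 - 27*√11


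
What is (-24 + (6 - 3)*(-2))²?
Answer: 900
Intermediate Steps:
(-24 + (6 - 3)*(-2))² = (-24 + 3*(-2))² = (-24 - 6)² = (-30)² = 900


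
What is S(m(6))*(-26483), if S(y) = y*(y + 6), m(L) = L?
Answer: -1906776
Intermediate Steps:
S(y) = y*(6 + y)
S(m(6))*(-26483) = (6*(6 + 6))*(-26483) = (6*12)*(-26483) = 72*(-26483) = -1906776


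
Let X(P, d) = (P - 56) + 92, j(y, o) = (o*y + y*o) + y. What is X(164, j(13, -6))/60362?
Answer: 100/30181 ≈ 0.0033133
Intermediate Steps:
j(y, o) = y + 2*o*y (j(y, o) = (o*y + o*y) + y = 2*o*y + y = y + 2*o*y)
X(P, d) = 36 + P (X(P, d) = (-56 + P) + 92 = 36 + P)
X(164, j(13, -6))/60362 = (36 + 164)/60362 = 200*(1/60362) = 100/30181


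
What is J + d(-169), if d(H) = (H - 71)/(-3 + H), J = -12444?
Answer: -535032/43 ≈ -12443.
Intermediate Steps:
d(H) = (-71 + H)/(-3 + H)
J + d(-169) = -12444 + (-71 - 169)/(-3 - 169) = -12444 - 240/(-172) = -12444 - 1/172*(-240) = -12444 + 60/43 = -535032/43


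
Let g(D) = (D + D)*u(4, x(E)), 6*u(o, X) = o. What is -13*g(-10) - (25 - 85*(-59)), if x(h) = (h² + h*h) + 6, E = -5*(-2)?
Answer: -14600/3 ≈ -4866.7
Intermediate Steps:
E = 10
x(h) = 6 + 2*h² (x(h) = (h² + h²) + 6 = 2*h² + 6 = 6 + 2*h²)
u(o, X) = o/6
g(D) = 4*D/3 (g(D) = (D + D)*((⅙)*4) = (2*D)*(⅔) = 4*D/3)
-13*g(-10) - (25 - 85*(-59)) = -52*(-10)/3 - (25 - 85*(-59)) = -13*(-40/3) - (25 + 5015) = 520/3 - 1*5040 = 520/3 - 5040 = -14600/3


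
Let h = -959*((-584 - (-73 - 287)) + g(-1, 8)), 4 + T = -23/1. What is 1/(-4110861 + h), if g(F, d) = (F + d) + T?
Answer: -1/3876865 ≈ -2.5794e-7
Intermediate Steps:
T = -27 (T = -4 - 23/1 = -4 - 23*1 = -4 - 23 = -27)
g(F, d) = -27 + F + d (g(F, d) = (F + d) - 27 = -27 + F + d)
h = 233996 (h = -959*((-584 - (-73 - 287)) + (-27 - 1 + 8)) = -959*((-584 - 1*(-360)) - 20) = -959*((-584 + 360) - 20) = -959*(-224 - 20) = -959*(-244) = 233996)
1/(-4110861 + h) = 1/(-4110861 + 233996) = 1/(-3876865) = -1/3876865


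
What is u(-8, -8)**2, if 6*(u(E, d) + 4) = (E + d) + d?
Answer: 64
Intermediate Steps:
u(E, d) = -4 + d/3 + E/6 (u(E, d) = -4 + ((E + d) + d)/6 = -4 + (E + 2*d)/6 = -4 + (d/3 + E/6) = -4 + d/3 + E/6)
u(-8, -8)**2 = (-4 + (1/3)*(-8) + (1/6)*(-8))**2 = (-4 - 8/3 - 4/3)**2 = (-8)**2 = 64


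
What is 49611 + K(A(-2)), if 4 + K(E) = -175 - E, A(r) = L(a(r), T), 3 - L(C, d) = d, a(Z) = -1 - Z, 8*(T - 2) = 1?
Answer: 395449/8 ≈ 49431.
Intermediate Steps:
T = 17/8 (T = 2 + (1/8)*1 = 2 + 1/8 = 17/8 ≈ 2.1250)
L(C, d) = 3 - d
A(r) = 7/8 (A(r) = 3 - 1*17/8 = 3 - 17/8 = 7/8)
K(E) = -179 - E (K(E) = -4 + (-175 - E) = -179 - E)
49611 + K(A(-2)) = 49611 + (-179 - 1*7/8) = 49611 + (-179 - 7/8) = 49611 - 1439/8 = 395449/8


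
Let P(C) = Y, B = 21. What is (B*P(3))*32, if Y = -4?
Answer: -2688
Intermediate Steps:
P(C) = -4
(B*P(3))*32 = (21*(-4))*32 = -84*32 = -2688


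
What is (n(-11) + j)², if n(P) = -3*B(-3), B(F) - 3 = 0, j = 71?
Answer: 3844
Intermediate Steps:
B(F) = 3 (B(F) = 3 + 0 = 3)
n(P) = -9 (n(P) = -3*3 = -9)
(n(-11) + j)² = (-9 + 71)² = 62² = 3844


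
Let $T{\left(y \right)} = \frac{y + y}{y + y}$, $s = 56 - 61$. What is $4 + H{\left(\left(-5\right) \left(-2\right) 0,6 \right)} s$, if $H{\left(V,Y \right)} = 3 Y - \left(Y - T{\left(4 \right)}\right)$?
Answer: $-61$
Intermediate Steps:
$s = -5$ ($s = 56 - 61 = -5$)
$T{\left(y \right)} = 1$ ($T{\left(y \right)} = \frac{2 y}{2 y} = 2 y \frac{1}{2 y} = 1$)
$H{\left(V,Y \right)} = 1 + 2 Y$ ($H{\left(V,Y \right)} = 3 Y - \left(-1 + Y\right) = 1 + 2 Y$)
$4 + H{\left(\left(-5\right) \left(-2\right) 0,6 \right)} s = 4 + \left(1 + 2 \cdot 6\right) \left(-5\right) = 4 + \left(1 + 12\right) \left(-5\right) = 4 + 13 \left(-5\right) = 4 - 65 = -61$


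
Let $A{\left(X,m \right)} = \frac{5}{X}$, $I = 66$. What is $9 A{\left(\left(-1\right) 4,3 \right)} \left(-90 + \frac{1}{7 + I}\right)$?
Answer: $\frac{295605}{292} \approx 1012.3$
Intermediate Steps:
$9 A{\left(\left(-1\right) 4,3 \right)} \left(-90 + \frac{1}{7 + I}\right) = 9 \frac{5}{\left(-1\right) 4} \left(-90 + \frac{1}{7 + 66}\right) = 9 \frac{5}{-4} \left(-90 + \frac{1}{73}\right) = 9 \cdot 5 \left(- \frac{1}{4}\right) \left(-90 + \frac{1}{73}\right) = 9 \left(- \frac{5}{4}\right) \left(- \frac{6569}{73}\right) = \left(- \frac{45}{4}\right) \left(- \frac{6569}{73}\right) = \frac{295605}{292}$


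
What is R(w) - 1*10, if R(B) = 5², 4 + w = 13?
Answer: 15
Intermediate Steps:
w = 9 (w = -4 + 13 = 9)
R(B) = 25
R(w) - 1*10 = 25 - 1*10 = 25 - 10 = 15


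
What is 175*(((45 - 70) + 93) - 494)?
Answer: -74550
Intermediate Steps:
175*(((45 - 70) + 93) - 494) = 175*((-25 + 93) - 494) = 175*(68 - 494) = 175*(-426) = -74550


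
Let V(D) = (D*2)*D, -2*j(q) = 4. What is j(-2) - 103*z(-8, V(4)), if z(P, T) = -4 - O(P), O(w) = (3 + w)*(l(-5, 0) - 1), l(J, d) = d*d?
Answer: 925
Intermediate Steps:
l(J, d) = d²
j(q) = -2 (j(q) = -½*4 = -2)
V(D) = 2*D² (V(D) = (2*D)*D = 2*D²)
O(w) = -3 - w (O(w) = (3 + w)*(0² - 1) = (3 + w)*(0 - 1) = (3 + w)*(-1) = -3 - w)
z(P, T) = -1 + P (z(P, T) = -4 - (-3 - P) = -4 + (3 + P) = -1 + P)
j(-2) - 103*z(-8, V(4)) = -2 - 103*(-1 - 8) = -2 - 103*(-9) = -2 + 927 = 925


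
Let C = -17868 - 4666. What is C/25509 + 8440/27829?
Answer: -411802726/709889961 ≈ -0.58009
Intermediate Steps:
C = -22534
C/25509 + 8440/27829 = -22534/25509 + 8440/27829 = -411802726/709889961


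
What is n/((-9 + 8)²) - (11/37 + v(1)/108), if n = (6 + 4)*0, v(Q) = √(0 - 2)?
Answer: -11/37 - I*√2/108 ≈ -0.2973 - 0.013095*I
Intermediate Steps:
v(Q) = I*√2 (v(Q) = √(-2) = I*√2)
n = 0 (n = 10*0 = 0)
n/((-9 + 8)²) - (11/37 + v(1)/108) = 0/((-9 + 8)²) - (11/37 + (I*√2)/108) = 0/((-1)²) - (11*(1/37) + (I*√2)*(1/108)) = 0/1 - (11/37 + I*√2/108) = 0*1 + (-11/37 - I*√2/108) = 0 + (-11/37 - I*√2/108) = -11/37 - I*√2/108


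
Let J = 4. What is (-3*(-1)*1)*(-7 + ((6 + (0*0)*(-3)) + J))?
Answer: 9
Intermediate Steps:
(-3*(-1)*1)*(-7 + ((6 + (0*0)*(-3)) + J)) = (-3*(-1)*1)*(-7 + ((6 + (0*0)*(-3)) + 4)) = (3*1)*(-7 + ((6 + 0*(-3)) + 4)) = 3*(-7 + ((6 + 0) + 4)) = 3*(-7 + (6 + 4)) = 3*(-7 + 10) = 3*3 = 9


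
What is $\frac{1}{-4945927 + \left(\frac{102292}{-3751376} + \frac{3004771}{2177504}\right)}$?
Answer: $- \frac{72934252192}{360727388486895415} \approx -2.0219 \cdot 10^{-7}$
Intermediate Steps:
$\frac{1}{-4945927 + \left(\frac{102292}{-3751376} + \frac{3004771}{2177504}\right)} = \frac{1}{-4945927 + \left(102292 \left(- \frac{1}{3751376}\right) + 3004771 \cdot \frac{1}{2177504}\right)} = \frac{1}{-4945927 + \left(- \frac{25573}{937844} + \frac{429253}{311072}\right)} = \frac{1}{-4945927 + \frac{98654326569}{72934252192}} = \frac{1}{- \frac{360727388486895415}{72934252192}} = - \frac{72934252192}{360727388486895415}$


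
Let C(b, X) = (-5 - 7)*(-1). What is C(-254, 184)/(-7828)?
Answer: -3/1957 ≈ -0.0015330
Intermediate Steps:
C(b, X) = 12 (C(b, X) = -12*(-1) = 12)
C(-254, 184)/(-7828) = 12/(-7828) = 12*(-1/7828) = -3/1957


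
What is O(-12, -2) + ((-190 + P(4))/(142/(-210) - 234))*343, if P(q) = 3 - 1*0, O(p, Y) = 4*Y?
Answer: 6537677/24641 ≈ 265.32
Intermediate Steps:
P(q) = 3 (P(q) = 3 + 0 = 3)
O(-12, -2) + ((-190 + P(4))/(142/(-210) - 234))*343 = 4*(-2) + ((-190 + 3)/(142/(-210) - 234))*343 = -8 - 187/(142*(-1/210) - 234)*343 = -8 - 187/(-71/105 - 234)*343 = -8 - 187/(-24641/105)*343 = -8 - 187*(-105/24641)*343 = -8 + (19635/24641)*343 = -8 + 6734805/24641 = 6537677/24641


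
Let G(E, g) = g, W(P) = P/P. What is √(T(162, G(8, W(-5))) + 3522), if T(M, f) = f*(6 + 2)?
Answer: √3530 ≈ 59.414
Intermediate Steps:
W(P) = 1
T(M, f) = 8*f (T(M, f) = f*8 = 8*f)
√(T(162, G(8, W(-5))) + 3522) = √(8*1 + 3522) = √(8 + 3522) = √3530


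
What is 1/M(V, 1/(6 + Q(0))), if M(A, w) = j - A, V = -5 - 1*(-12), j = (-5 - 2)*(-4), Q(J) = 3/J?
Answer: 1/21 ≈ 0.047619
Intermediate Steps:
j = 28 (j = -7*(-4) = 28)
V = 7 (V = -5 + 12 = 7)
M(A, w) = 28 - A
1/M(V, 1/(6 + Q(0))) = 1/(28 - 1*7) = 1/(28 - 7) = 1/21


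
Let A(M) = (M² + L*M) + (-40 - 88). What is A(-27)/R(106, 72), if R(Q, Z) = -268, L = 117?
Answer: 1279/134 ≈ 9.5448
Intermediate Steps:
A(M) = -128 + M² + 117*M (A(M) = (M² + 117*M) + (-40 - 88) = (M² + 117*M) - 128 = -128 + M² + 117*M)
A(-27)/R(106, 72) = (-128 + (-27)² + 117*(-27))/(-268) = (-128 + 729 - 3159)*(-1/268) = -2558*(-1/268) = 1279/134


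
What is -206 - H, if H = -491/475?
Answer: -97359/475 ≈ -204.97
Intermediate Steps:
H = -491/475 (H = -491*1/475 = -491/475 ≈ -1.0337)
-206 - H = -206 - 1*(-491/475) = -206 + 491/475 = -97359/475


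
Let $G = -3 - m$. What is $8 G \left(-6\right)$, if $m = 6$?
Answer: $432$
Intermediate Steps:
$G = -9$ ($G = -3 - 6 = -9$)
$8 G \left(-6\right) = 8 \left(-9\right) \left(-6\right) = \left(-72\right) \left(-6\right) = 432$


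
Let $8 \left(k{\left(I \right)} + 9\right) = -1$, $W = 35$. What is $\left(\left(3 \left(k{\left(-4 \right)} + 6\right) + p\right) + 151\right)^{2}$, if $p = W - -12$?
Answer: $\frac{2277081}{64} \approx 35579.0$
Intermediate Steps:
$k{\left(I \right)} = - \frac{73}{8}$ ($k{\left(I \right)} = -9 + \frac{1}{8} \left(-1\right) = -9 - \frac{1}{8} = - \frac{73}{8}$)
$p = 47$ ($p = 35 - -12 = 35 + 12 = 47$)
$\left(\left(3 \left(k{\left(-4 \right)} + 6\right) + p\right) + 151\right)^{2} = \left(\left(3 \left(- \frac{73}{8} + 6\right) + 47\right) + 151\right)^{2} = \left(\left(3 \left(- \frac{25}{8}\right) + 47\right) + 151\right)^{2} = \left(\left(- \frac{75}{8} + 47\right) + 151\right)^{2} = \left(\frac{301}{8} + 151\right)^{2} = \left(\frac{1509}{8}\right)^{2} = \frac{2277081}{64}$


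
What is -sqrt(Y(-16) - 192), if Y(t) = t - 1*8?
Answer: -6*I*sqrt(6) ≈ -14.697*I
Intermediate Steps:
Y(t) = -8 + t (Y(t) = t - 8 = -8 + t)
-sqrt(Y(-16) - 192) = -sqrt((-8 - 16) - 192) = -sqrt(-24 - 192) = -sqrt(-216) = -6*I*sqrt(6)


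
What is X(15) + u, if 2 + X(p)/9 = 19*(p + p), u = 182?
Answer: 5294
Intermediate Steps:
X(p) = -18 + 342*p (X(p) = -18 + 9*(19*(p + p)) = -18 + 9*(19*(2*p)) = -18 + 9*(38*p) = -18 + 342*p)
X(15) + u = (-18 + 342*15) + 182 = (-18 + 5130) + 182 = 5112 + 182 = 5294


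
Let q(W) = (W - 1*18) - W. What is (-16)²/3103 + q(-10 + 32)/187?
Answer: -7982/580261 ≈ -0.013756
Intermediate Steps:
q(W) = -18 (q(W) = (W - 18) - W = (-18 + W) - W = -18)
(-16)²/3103 + q(-10 + 32)/187 = (-16)²/3103 - 18/187 = 256*(1/3103) - 18*1/187 = 256/3103 - 18/187 = -7982/580261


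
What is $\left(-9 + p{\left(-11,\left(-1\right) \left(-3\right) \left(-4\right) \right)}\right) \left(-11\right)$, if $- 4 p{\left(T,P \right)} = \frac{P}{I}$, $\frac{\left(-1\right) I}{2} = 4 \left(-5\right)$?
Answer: $\frac{3927}{40} \approx 98.175$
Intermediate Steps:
$I = 40$ ($I = - 2 \cdot 4 \left(-5\right) = \left(-2\right) \left(-20\right) = 40$)
$p{\left(T,P \right)} = - \frac{P}{160}$ ($p{\left(T,P \right)} = - \frac{P \frac{1}{40}}{4} = - \frac{\frac{1}{40} P}{4} = - \frac{P}{160}$)
$\left(-9 + p{\left(-11,\left(-1\right) \left(-3\right) \left(-4\right) \right)}\right) \left(-11\right) = \left(-9 - \frac{\left(-1\right) \left(-3\right) \left(-4\right)}{160}\right) \left(-11\right) = \left(-9 - \frac{3 \left(-4\right)}{160}\right) \left(-11\right) = \left(-9 - - \frac{3}{40}\right) \left(-11\right) = \left(-9 + \frac{3}{40}\right) \left(-11\right) = \left(- \frac{357}{40}\right) \left(-11\right) = \frac{3927}{40}$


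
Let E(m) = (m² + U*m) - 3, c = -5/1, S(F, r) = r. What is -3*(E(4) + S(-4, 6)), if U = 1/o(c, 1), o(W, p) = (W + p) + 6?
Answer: -63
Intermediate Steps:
c = -5 (c = -5*1 = -5)
o(W, p) = 6 + W + p
U = ½ (U = 1/(6 - 5 + 1) = 1/2 = ½ ≈ 0.50000)
E(m) = -3 + m² + m/2 (E(m) = (m² + m/2) - 3 = -3 + m² + m/2)
-3*(E(4) + S(-4, 6)) = -3*((-3 + 4² + (½)*4) + 6) = -3*((-3 + 16 + 2) + 6) = -3*(15 + 6) = -3*21 = -63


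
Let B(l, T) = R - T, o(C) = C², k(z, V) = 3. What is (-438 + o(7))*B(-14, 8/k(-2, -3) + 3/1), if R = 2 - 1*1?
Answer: 5446/3 ≈ 1815.3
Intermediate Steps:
R = 1 (R = 2 - 1 = 1)
B(l, T) = 1 - T
(-438 + o(7))*B(-14, 8/k(-2, -3) + 3/1) = (-438 + 7²)*(1 - (8/3 + 3/1)) = (-438 + 49)*(1 - (8*(⅓) + 3*1)) = -389*(1 - (8/3 + 3)) = -389*(1 - 1*17/3) = -389*(1 - 17/3) = -389*(-14/3) = 5446/3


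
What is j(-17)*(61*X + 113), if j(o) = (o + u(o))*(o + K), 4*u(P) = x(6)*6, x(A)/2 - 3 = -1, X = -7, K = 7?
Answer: -34540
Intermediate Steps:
x(A) = 4 (x(A) = 6 + 2*(-1) = 6 - 2 = 4)
u(P) = 6 (u(P) = (4*6)/4 = (¼)*24 = 6)
j(o) = (6 + o)*(7 + o) (j(o) = (o + 6)*(o + 7) = (6 + o)*(7 + o))
j(-17)*(61*X + 113) = (42 + (-17)² + 13*(-17))*(61*(-7) + 113) = (42 + 289 - 221)*(-427 + 113) = 110*(-314) = -34540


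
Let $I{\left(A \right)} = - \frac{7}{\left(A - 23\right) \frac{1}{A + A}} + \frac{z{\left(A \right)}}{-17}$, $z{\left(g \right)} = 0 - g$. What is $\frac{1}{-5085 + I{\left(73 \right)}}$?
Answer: $- \frac{425}{2167987} \approx -0.00019603$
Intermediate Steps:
$z{\left(g \right)} = - g$
$I{\left(A \right)} = \frac{A}{17} - \frac{14 A}{-23 + A}$ ($I{\left(A \right)} = - \frac{7}{\left(A - 23\right) \frac{1}{A + A}} + \frac{\left(-1\right) A}{-17} = - \frac{7}{\left(-23 + A\right) \frac{1}{2 A}} + - A \left(- \frac{1}{17}\right) = - \frac{7}{\left(-23 + A\right) \frac{1}{2 A}} + \frac{A}{17} = - \frac{7}{\frac{1}{2} \frac{1}{A} \left(-23 + A\right)} + \frac{A}{17} = - 7 \frac{2 A}{-23 + A} + \frac{A}{17} = - \frac{14 A}{-23 + A} + \frac{A}{17} = \frac{A}{17} - \frac{14 A}{-23 + A}$)
$\frac{1}{-5085 + I{\left(73 \right)}} = \frac{1}{-5085 + \frac{1}{17} \cdot 73 \frac{1}{-23 + 73} \left(-261 + 73\right)} = \frac{1}{-5085 + \frac{1}{17} \cdot 73 \cdot \frac{1}{50} \left(-188\right)} = \frac{1}{-5085 - \frac{6862}{425}} = \frac{1}{- \frac{2167987}{425}} = - \frac{425}{2167987}$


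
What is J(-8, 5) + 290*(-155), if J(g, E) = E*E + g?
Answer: -44933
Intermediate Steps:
J(g, E) = g + E² (J(g, E) = E² + g = g + E²)
J(-8, 5) + 290*(-155) = (-8 + 5²) + 290*(-155) = (-8 + 25) - 44950 = 17 - 44950 = -44933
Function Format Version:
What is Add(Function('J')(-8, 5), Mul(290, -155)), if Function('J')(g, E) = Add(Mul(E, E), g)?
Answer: -44933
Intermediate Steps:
Function('J')(g, E) = Add(g, Pow(E, 2)) (Function('J')(g, E) = Add(Pow(E, 2), g) = Add(g, Pow(E, 2)))
Add(Function('J')(-8, 5), Mul(290, -155)) = Add(Add(-8, Pow(5, 2)), Mul(290, -155)) = Add(Add(-8, 25), -44950) = Add(17, -44950) = -44933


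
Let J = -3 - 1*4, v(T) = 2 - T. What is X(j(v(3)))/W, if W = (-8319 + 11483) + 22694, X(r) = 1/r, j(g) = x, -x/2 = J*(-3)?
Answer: -1/1086036 ≈ -9.2078e-7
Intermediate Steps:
J = -7 (J = -3 - 4 = -7)
x = -42 (x = -(-14)*(-3) = -2*21 = -42)
j(g) = -42
W = 25858 (W = 3164 + 22694 = 25858)
X(j(v(3)))/W = 1/(-42*25858) = -1/42*1/25858 = -1/1086036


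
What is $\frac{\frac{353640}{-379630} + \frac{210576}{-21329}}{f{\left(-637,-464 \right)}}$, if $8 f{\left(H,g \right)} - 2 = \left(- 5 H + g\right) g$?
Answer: $\frac{34993501776}{511148226013117} \approx 6.8461 \cdot 10^{-5}$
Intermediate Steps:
$f{\left(H,g \right)} = \frac{1}{4} + \frac{g \left(g - 5 H\right)}{8}$ ($f{\left(H,g \right)} = \frac{1}{4} + \frac{\left(- 5 H + g\right) g}{8} = \frac{1}{4} + \frac{\left(g - 5 H\right) g}{8} = \frac{1}{4} + \frac{g \left(g - 5 H\right)}{8}$)
$\frac{\frac{353640}{-379630} + \frac{210576}{-21329}}{f{\left(-637,-464 \right)}} = \frac{\frac{353640}{-379630} + \frac{210576}{-21329}}{\frac{1}{4} + \frac{\left(-464\right)^{2}}{8} - \left(- \frac{3185}{8}\right) \left(-464\right)} = \frac{353640 \left(- \frac{1}{379630}\right) + 210576 \left(- \frac{1}{21329}\right)}{\frac{1}{4} + \frac{1}{8} \cdot 215296 - 184730} = \frac{- \frac{35364}{37963} - \frac{210576}{21329}}{\frac{1}{4} + 26912 - 184730} = - \frac{8748375444}{809712827 \left(- \frac{631271}{4}\right)} = \left(- \frac{8748375444}{809712827}\right) \left(- \frac{4}{631271}\right) = \frac{34993501776}{511148226013117}$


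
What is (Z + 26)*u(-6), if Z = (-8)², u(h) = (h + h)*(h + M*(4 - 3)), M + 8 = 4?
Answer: 10800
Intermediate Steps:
M = -4 (M = -8 + 4 = -4)
u(h) = 2*h*(-4 + h) (u(h) = (h + h)*(h - 4*(4 - 3)) = (2*h)*(h - 4*1) = (2*h)*(h - 4) = (2*h)*(-4 + h) = 2*h*(-4 + h))
Z = 64
(Z + 26)*u(-6) = (64 + 26)*(2*(-6)*(-4 - 6)) = 90*(2*(-6)*(-10)) = 90*120 = 10800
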